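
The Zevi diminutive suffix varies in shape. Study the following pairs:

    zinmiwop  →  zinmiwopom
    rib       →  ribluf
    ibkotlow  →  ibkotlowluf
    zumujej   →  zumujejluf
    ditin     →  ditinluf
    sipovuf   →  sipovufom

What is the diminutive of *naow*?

Looking at the final consonant of each stem: -om when the stem ends in a voiceless consonant (*zinmiwop*, *sipovuf*); -luf when the stem ends in a voiced consonant (*rib*, *ibkotlow*, *zumujej*, *ditin*).
The final consonant of *naow* is /w/, which is voiced, so the suffix is -luf, giving *naowluf*.

naowluf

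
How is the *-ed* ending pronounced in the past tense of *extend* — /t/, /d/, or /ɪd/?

The stem *extend* ends in /t/ or /d/.
The -ed suffix is realized as /ɪd/ after /t, d/; as /t/ after other voiceless consonants; and as /d/ after other voiced sounds.
So -ed on *extend* is pronounced /ɪd/.

/ɪd/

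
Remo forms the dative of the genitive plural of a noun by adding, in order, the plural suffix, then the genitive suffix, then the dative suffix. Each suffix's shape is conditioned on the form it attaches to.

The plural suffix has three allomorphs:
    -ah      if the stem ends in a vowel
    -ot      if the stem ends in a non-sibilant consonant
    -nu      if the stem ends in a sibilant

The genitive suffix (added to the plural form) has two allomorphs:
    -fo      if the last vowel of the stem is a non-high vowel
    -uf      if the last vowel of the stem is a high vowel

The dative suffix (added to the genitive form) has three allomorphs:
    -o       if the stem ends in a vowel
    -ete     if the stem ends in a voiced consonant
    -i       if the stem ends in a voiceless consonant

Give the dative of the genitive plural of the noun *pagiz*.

Since the final sound of *pagiz* is /z/ (a sibilant), it takes -nu, giving *pagiznu*.
The last vowel of the plural form *pagiznu* is /u/, which is a high vowel, so the genitive suffix is -uf, giving *pagiznuuf*.
The final sound of the genitive form *pagiznuuf* is /f/, which is a voiceless consonant, so the dative suffix is -i, giving *pagiznuufi*.

pagiznuufi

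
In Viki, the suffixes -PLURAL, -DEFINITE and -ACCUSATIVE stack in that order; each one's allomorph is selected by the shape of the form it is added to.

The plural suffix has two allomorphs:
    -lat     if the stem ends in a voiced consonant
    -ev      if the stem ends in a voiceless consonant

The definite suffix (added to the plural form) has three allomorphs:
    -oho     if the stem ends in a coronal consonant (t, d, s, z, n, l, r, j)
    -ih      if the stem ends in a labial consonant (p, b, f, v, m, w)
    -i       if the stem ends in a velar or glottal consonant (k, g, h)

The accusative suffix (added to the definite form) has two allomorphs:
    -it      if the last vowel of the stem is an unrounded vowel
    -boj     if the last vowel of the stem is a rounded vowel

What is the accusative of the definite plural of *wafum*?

*wafum*: final consonant = /m/, voiced → -lat → *wafumlat*.
Since the final consonant of the plural form *wafumlat* is /t/ (coronal), it takes -oho, giving *wafumlatoho*.
The last vowel of the definite form *wafumlatoho* is /o/, which is a rounded vowel, so the accusative suffix is -boj, giving *wafumlatohoboj*.

wafumlatohoboj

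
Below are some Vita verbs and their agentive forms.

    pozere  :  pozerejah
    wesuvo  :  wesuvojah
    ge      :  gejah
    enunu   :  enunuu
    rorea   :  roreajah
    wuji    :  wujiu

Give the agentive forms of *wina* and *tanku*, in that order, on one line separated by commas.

winajah, tankuu

The alternation tracks the last vowel of the stem — -u when the last vowel of the stem is a high vowel (*enunu*, *wuji*); -jah when the last vowel of the stem is a non-high vowel (*pozere*, *wesuvo*, *ge*, *rorea*).
Since the last vowel of *wina* is /a/ (a non-high vowel), it takes -jah, giving *winajah*.
The last vowel of *tanku* is /u/, which is a high vowel, so the suffix is -u, giving *tankuu*.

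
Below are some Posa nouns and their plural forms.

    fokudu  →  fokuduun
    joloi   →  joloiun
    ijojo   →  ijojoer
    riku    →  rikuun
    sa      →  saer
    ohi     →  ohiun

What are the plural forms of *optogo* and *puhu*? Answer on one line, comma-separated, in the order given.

optogoer, puhuun

The pattern is height harmony: -un when the last vowel of the stem is a high vowel (*fokudu*, *joloi*, *riku*, *ohi*); -er when the last vowel of the stem is a non-high vowel (*ijojo*, *sa*).
The last vowel of *optogo* is /o/, which is a non-high vowel, so the suffix is -er, giving *optogoer*.
Since the last vowel of *puhu* is /u/ (a high vowel), it takes -un, giving *puhuun*.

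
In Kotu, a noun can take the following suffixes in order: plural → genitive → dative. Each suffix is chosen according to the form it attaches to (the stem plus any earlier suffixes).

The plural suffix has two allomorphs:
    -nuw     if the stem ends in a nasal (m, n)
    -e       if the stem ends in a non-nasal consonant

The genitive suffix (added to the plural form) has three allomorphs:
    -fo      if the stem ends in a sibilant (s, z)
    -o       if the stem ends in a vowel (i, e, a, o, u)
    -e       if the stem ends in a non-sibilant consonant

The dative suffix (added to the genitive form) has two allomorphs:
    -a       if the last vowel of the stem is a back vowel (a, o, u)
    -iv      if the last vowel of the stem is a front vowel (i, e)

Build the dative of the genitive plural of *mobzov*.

mobzoveoa

*mobzov*: final consonant = /v/, non-nasal → -e → *mobzove*.
The plural form *mobzove*: final sound = /e/, a vowel → -o → *mobzoveo*.
The last vowel of the genitive form *mobzoveo* is /o/, which is a back vowel, so the dative suffix is -a, giving *mobzoveoa*.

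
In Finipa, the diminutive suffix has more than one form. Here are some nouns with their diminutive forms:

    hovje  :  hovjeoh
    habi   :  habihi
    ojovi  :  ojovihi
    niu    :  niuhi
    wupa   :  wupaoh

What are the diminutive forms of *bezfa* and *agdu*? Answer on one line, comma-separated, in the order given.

The suffix is conditioned by the last vowel: -hi when the last vowel of the stem is a high vowel (*habi*, *ojovi*, *niu*); -oh when the last vowel of the stem is a non-high vowel (*hovje*, *wupa*).
*bezfa*: last vowel = /a/, a non-high vowel → -oh → *bezfaoh*.
Since the last vowel of *agdu* is /u/ (a high vowel), it takes -hi, giving *agduhi*.

bezfaoh, agduhi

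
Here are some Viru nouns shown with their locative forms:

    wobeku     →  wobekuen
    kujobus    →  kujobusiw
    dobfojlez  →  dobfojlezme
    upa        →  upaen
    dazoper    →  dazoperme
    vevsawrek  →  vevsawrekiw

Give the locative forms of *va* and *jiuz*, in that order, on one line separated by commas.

The alternation tracks the final sound of the stem — -iw when the stem ends in a voiceless consonant (*kujobus*, *vevsawrek*); -me when the stem ends in a voiced consonant (*dobfojlez*, *dazoper*); -en when the stem ends in a vowel (*wobeku*, *upa*).
Since the final sound of *va* is /a/ (a vowel), it takes -en, giving *vaen*.
The final sound of *jiuz* is /z/, which is a voiced consonant, so the suffix is -me, giving *jiuzme*.

vaen, jiuzme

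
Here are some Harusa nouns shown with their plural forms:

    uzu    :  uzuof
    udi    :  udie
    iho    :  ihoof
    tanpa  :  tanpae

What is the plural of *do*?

Looking at the last vowel of each stem: -of when the last vowel of the stem is a rounded vowel (*uzu*, *iho*); -e when the last vowel of the stem is an unrounded vowel (*udi*, *tanpa*).
The last vowel of *do* is /o/, which is a rounded vowel, so the suffix is -of, giving *doof*.

doof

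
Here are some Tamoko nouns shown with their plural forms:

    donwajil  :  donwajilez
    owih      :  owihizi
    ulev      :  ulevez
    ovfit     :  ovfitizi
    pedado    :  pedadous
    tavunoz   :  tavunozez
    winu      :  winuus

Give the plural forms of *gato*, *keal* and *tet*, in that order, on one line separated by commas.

Looking at the final sound of each stem: -izi when the stem ends in a voiceless consonant (*owih*, *ovfit*); -ez when the stem ends in a voiced consonant (*donwajil*, *ulev*, *tavunoz*); -us when the stem ends in a vowel (*pedado*, *winu*).
*gato* — final sound /o/ (a vowel) → -us → *gatous*.
Since the final sound of *keal* is /l/ (a voiced consonant), it takes -ez, giving *kealez*.
*tet* — final sound /t/ (a voiceless consonant) → -izi → *tetizi*.

gatous, kealez, tetizi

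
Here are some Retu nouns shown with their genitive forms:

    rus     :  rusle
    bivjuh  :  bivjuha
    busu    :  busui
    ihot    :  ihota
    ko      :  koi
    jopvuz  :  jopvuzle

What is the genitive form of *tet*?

The alternation tracks the final sound of the stem — -le when the stem ends in a sibilant (*rus*, *jopvuz*); -a when the stem ends in a non-sibilant consonant (*bivjuh*, *ihot*); -i when the stem ends in a vowel (*busu*, *ko*).
*tet*: final sound = /t/, a non-sibilant consonant → -a → *teta*.

teta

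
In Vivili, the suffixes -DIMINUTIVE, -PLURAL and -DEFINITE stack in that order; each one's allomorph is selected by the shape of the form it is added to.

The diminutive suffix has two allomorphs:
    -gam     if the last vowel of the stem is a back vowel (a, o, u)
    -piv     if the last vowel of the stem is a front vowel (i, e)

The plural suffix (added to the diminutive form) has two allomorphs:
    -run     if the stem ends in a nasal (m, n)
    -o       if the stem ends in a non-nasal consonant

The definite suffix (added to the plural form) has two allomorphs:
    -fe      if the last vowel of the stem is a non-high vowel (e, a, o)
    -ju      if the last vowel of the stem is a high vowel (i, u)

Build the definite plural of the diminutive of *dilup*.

dilupgamrunju

The last vowel of *dilup* is /u/, which is a back vowel, so the diminutive suffix is -gam, giving *dilupgam*.
The final consonant of the diminutive form *dilupgam* is /m/, which is a nasal, so the plural suffix is -run, giving *dilupgamrun*.
The last vowel of the plural form *dilupgamrun* is /u/, which is a high vowel, so the definite suffix is -ju, giving *dilupgamrunju*.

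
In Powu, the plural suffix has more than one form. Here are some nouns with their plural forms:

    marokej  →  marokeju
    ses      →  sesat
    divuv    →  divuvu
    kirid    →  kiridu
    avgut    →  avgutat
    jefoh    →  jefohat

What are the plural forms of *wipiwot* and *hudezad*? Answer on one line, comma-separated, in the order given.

wipiwotat, hudezadu

The suffix is conditioned by the final consonant: -at when the stem ends in a voiceless consonant (*ses*, *avgut*, *jefoh*); -u when the stem ends in a voiced consonant (*marokej*, *divuv*, *kirid*).
Since the final consonant of *wipiwot* is /t/ (voiceless), it takes -at, giving *wipiwotat*.
*hudezad*: final consonant = /d/, voiced → -u → *hudezadu*.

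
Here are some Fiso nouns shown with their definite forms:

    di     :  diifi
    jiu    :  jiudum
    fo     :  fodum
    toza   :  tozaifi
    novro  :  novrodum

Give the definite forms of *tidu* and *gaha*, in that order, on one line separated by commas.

tidudum, gahaifi

Looking at the last vowel of each stem: -dum when the last vowel of the stem is a rounded vowel (*jiu*, *fo*, *novro*); -ifi when the last vowel of the stem is an unrounded vowel (*di*, *toza*).
*tidu* — last vowel /u/ (a rounded vowel) → -dum → *tidudum*.
Since the last vowel of *gaha* is /a/ (an unrounded vowel), it takes -ifi, giving *gahaifi*.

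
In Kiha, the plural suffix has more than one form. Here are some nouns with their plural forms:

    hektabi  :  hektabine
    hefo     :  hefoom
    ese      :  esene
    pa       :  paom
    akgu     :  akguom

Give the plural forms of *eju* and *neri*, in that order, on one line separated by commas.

ejuom, nerine

The alternation tracks the last vowel of the stem — -ne when the last vowel of the stem is a front vowel (*hektabi*, *ese*); -om when the last vowel of the stem is a back vowel (*hefo*, *pa*, *akgu*).
The last vowel of *eju* is /u/, which is a back vowel, so the suffix is -om, giving *ejuom*.
*neri*: last vowel = /i/, a front vowel → -ne → *nerine*.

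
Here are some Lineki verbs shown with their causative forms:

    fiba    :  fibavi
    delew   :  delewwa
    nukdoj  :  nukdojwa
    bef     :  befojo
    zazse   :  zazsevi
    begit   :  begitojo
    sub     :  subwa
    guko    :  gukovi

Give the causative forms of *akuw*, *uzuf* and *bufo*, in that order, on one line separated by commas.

akuwwa, uzufojo, bufovi

The pattern is voicing of the final sound: -ojo when the stem ends in a voiceless consonant (*bef*, *begit*); -wa when the stem ends in a voiced consonant (*delew*, *nukdoj*, *sub*); -vi when the stem ends in a vowel (*fiba*, *zazse*, *guko*).
The final sound of *akuw* is /w/, which is a voiced consonant, so the suffix is -wa, giving *akuwwa*.
The final sound of *uzuf* is /f/, which is a voiceless consonant, so the suffix is -ojo, giving *uzufojo*.
*bufo* — final sound /o/ (a vowel) → -vi → *bufovi*.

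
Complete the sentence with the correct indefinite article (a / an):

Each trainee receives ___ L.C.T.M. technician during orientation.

The indefinite article is chosen by the initial *sound* of the following word, not its spelling.
The initialism *L.C.T.M.* is read letter by letter; the first letter, L, is pronounced /ɛl/, which begins with a vowel sound.
So the article is *an*: Each trainee receives an L.C.T.M. technician during orientation.

an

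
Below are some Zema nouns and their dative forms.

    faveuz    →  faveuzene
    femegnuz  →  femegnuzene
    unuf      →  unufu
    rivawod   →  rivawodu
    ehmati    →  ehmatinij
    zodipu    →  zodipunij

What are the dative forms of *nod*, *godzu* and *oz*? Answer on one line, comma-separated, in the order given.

nodu, godzunij, ozene

The alternation tracks the final sound of the stem — -ene when the stem ends in a sibilant (*faveuz*, *femegnuz*); -u when the stem ends in a non-sibilant consonant (*unuf*, *rivawod*); -nij when the stem ends in a vowel (*ehmati*, *zodipu*).
*nod*: final sound = /d/, a non-sibilant consonant → -u → *nodu*.
Since the final sound of *godzu* is /u/ (a vowel), it takes -nij, giving *godzunij*.
*oz* — final sound /z/ (a sibilant) → -ene → *ozene*.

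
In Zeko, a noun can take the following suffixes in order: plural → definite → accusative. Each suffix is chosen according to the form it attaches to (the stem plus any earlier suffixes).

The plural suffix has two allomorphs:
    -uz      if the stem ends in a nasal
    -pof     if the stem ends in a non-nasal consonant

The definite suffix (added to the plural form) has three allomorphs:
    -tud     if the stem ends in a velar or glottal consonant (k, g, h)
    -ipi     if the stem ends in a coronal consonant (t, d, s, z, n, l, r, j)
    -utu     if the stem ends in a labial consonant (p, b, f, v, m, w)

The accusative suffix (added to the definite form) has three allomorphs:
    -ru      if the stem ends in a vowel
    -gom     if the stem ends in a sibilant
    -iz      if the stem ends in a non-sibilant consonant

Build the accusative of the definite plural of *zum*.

The final consonant of *zum* is /m/, which is a nasal, so the plural suffix is -uz, giving *zumuz*.
The plural form *zumuz*: final consonant = /z/, coronal → -ipi → *zumuzipi*.
The definite form *zumuzipi*: final sound = /i/, a vowel → -ru → *zumuzipiru*.

zumuzipiru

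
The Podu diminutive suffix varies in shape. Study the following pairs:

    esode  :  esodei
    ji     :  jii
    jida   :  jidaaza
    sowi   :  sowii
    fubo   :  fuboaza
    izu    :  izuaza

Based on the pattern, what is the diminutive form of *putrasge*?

The pattern is front/back vowel harmony: -i when the last vowel of the stem is a front vowel (*esode*, *ji*, *sowi*); -aza when the last vowel of the stem is a back vowel (*jida*, *fubo*, *izu*).
*putrasge* — last vowel /e/ (a front vowel) → -i → *putrasgei*.

putrasgei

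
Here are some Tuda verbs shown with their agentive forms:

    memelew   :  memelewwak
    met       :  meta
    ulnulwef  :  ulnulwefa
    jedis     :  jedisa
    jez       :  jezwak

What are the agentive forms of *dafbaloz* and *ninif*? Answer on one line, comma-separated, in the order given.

dafbalozwak, ninifa

The pattern is voicing of the final consonant: -a when the stem ends in a voiceless consonant (*met*, *ulnulwef*, *jedis*); -wak when the stem ends in a voiced consonant (*memelew*, *jez*).
The final consonant of *dafbaloz* is /z/, which is voiced, so the suffix is -wak, giving *dafbalozwak*.
The final consonant of *ninif* is /f/, which is voiceless, so the suffix is -a, giving *ninifa*.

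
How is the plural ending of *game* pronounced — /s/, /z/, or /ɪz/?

The stem *game* ends in a voiced non-sibilant sound.
The plural suffix surfaces as /ɪz/ after sibilants, /s/ after other voiceless consonants, and /z/ after other voiced sounds.
So the plural -s on *game* is pronounced /z/.

/z/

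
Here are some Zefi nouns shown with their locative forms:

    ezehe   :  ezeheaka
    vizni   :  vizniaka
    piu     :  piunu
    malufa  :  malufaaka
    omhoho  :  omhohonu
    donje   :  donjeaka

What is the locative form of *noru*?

The pattern is rounding harmony: -nu when the last vowel of the stem is a rounded vowel (*piu*, *omhoho*); -aka when the last vowel of the stem is an unrounded vowel (*ezehe*, *vizni*, *malufa*, *donje*).
The last vowel of *noru* is /u/, which is a rounded vowel, so the suffix is -nu, giving *norunu*.

norunu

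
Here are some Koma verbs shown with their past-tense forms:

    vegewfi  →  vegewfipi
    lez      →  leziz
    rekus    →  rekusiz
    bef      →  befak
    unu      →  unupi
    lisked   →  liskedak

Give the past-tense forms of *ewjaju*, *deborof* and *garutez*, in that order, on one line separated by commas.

ewjajupi, deborofak, garuteziz

The pattern is sibilance of the final sound: -iz when the stem ends in a sibilant (*lez*, *rekus*); -ak when the stem ends in a non-sibilant consonant (*bef*, *lisked*); -pi when the stem ends in a vowel (*vegewfi*, *unu*).
The final sound of *ewjaju* is /u/, which is a vowel, so the suffix is -pi, giving *ewjajupi*.
*deborof* — final sound /f/ (a non-sibilant consonant) → -ak → *deborofak*.
*garutez* — final sound /z/ (a sibilant) → -iz → *garuteziz*.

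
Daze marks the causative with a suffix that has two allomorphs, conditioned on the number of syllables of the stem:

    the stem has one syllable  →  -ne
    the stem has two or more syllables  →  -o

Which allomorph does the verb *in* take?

*in* has one syllable, so the suffix is -ne.

-ne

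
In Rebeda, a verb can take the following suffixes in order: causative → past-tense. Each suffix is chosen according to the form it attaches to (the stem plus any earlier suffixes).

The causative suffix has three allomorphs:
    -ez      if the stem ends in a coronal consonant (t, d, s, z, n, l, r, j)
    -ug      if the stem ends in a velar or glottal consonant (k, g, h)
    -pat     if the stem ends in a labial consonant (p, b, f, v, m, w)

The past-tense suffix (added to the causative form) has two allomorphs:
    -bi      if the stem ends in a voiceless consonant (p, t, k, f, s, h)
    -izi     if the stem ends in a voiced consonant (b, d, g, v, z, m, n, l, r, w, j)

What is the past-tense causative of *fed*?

*fed* — final consonant /d/ (coronal) → -ez → *fedez*.
The causative form *fedez* — final consonant /z/ (voiced) → -izi → *fedezizi*.

fedezizi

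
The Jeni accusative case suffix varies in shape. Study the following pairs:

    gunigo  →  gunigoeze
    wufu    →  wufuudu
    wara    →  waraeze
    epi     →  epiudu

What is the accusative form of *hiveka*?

hivekaeze

The alternation tracks the last vowel of the stem — -udu when the last vowel of the stem is a high vowel (*wufu*, *epi*); -eze when the last vowel of the stem is a non-high vowel (*gunigo*, *wara*).
Since the last vowel of *hiveka* is /a/ (a non-high vowel), it takes -eze, giving *hivekaeze*.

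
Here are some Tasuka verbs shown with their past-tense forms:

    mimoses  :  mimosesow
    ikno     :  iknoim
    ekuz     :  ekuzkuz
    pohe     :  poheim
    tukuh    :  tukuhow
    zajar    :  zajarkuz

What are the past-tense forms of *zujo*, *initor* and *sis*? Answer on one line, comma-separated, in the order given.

The pattern is voicing of the final sound: -ow when the stem ends in a voiceless consonant (*mimoses*, *tukuh*); -kuz when the stem ends in a voiced consonant (*ekuz*, *zajar*); -im when the stem ends in a vowel (*ikno*, *pohe*).
*zujo* — final sound /o/ (a vowel) → -im → *zujoim*.
The final sound of *initor* is /r/, which is a voiced consonant, so the suffix is -kuz, giving *initorkuz*.
*sis*: final sound = /s/, a voiceless consonant → -ow → *sisow*.

zujoim, initorkuz, sisow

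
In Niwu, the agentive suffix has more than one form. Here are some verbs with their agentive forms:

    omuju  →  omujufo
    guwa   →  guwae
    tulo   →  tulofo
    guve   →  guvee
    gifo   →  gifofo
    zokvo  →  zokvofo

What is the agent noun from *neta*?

netae

The alternation tracks the last vowel of the stem — -fo when the last vowel of the stem is a rounded vowel (*omuju*, *tulo*, *gifo*, *zokvo*); -e when the last vowel of the stem is an unrounded vowel (*guwa*, *guve*).
*neta*: last vowel = /a/, an unrounded vowel → -e → *netae*.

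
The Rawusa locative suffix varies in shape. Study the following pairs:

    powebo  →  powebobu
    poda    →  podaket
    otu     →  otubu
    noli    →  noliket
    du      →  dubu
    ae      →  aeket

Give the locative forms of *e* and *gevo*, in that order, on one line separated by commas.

eket, gevobu

Looking at the last vowel of each stem: -bu when the last vowel of the stem is a rounded vowel (*powebo*, *otu*, *du*); -ket when the last vowel of the stem is an unrounded vowel (*poda*, *noli*, *ae*).
*e*: last vowel = /e/, an unrounded vowel → -ket → *eket*.
Since the last vowel of *gevo* is /o/ (a rounded vowel), it takes -bu, giving *gevobu*.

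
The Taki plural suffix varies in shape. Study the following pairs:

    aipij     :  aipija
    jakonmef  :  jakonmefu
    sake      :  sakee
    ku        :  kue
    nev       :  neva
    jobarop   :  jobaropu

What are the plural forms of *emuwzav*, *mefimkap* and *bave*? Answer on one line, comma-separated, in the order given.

emuwzava, mefimkapu, bavee

The alternation tracks the final sound of the stem — -u when the stem ends in a voiceless consonant (*jakonmef*, *jobarop*); -a when the stem ends in a voiced consonant (*aipij*, *nev*); -e when the stem ends in a vowel (*sake*, *ku*).
*emuwzav*: final sound = /v/, a voiced consonant → -a → *emuwzava*.
The final sound of *mefimkap* is /p/, which is a voiceless consonant, so the suffix is -u, giving *mefimkapu*.
Since the final sound of *bave* is /e/ (a vowel), it takes -e, giving *bavee*.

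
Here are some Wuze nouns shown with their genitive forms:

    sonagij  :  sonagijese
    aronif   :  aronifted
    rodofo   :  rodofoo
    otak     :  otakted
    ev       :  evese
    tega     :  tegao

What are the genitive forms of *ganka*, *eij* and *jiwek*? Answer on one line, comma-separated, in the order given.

gankao, eijese, jiwekted

Looking at the final sound of each stem: -ted when the stem ends in a voiceless consonant (*aronif*, *otak*); -ese when the stem ends in a voiced consonant (*sonagij*, *ev*); -o when the stem ends in a vowel (*rodofo*, *tega*).
Since the final sound of *ganka* is /a/ (a vowel), it takes -o, giving *gankao*.
*eij*: final sound = /j/, a voiced consonant → -ese → *eijese*.
*jiwek* — final sound /k/ (a voiceless consonant) → -ted → *jiwekted*.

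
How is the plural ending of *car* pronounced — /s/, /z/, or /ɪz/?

The stem *car* ends in a voiced non-sibilant sound.
The plural suffix surfaces as /ɪz/ after sibilants, /s/ after other voiceless consonants, and /z/ after other voiced sounds.
So the plural -s on *car* is pronounced /z/.

/z/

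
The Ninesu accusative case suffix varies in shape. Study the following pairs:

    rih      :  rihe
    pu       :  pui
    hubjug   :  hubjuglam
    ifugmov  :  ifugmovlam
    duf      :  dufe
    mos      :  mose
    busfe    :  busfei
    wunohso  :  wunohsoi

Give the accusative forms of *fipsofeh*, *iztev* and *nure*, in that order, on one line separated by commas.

The suffix is conditioned by the final sound: -e when the stem ends in a voiceless consonant (*rih*, *duf*, *mos*); -lam when the stem ends in a voiced consonant (*hubjug*, *ifugmov*); -i when the stem ends in a vowel (*pu*, *busfe*, *wunohso*).
*fipsofeh*: final sound = /h/, a voiceless consonant → -e → *fipsofehe*.
*iztev* — final sound /v/ (a voiced consonant) → -lam → *iztevlam*.
*nure* — final sound /e/ (a vowel) → -i → *nurei*.

fipsofehe, iztevlam, nurei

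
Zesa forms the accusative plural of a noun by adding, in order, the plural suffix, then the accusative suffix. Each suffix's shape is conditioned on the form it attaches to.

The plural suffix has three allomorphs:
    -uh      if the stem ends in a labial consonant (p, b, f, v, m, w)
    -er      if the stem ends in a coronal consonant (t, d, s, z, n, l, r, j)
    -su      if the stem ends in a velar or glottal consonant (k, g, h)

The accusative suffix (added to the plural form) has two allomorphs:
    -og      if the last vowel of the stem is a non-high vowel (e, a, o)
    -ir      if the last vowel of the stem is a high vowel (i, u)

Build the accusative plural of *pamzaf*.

Since the final consonant of *pamzaf* is /f/ (labial), it takes -uh, giving *pamzafuh*.
The plural form *pamzafuh* — last vowel /u/ (a high vowel) → -ir → *pamzafuhir*.

pamzafuhir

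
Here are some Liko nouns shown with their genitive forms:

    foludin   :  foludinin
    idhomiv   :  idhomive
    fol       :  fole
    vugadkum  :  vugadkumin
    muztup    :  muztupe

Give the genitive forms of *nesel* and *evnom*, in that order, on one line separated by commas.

The suffix is conditioned by the final consonant: -in when the stem ends in a nasal (*foludin*, *vugadkum*); -e when the stem ends in a non-nasal consonant (*idhomiv*, *fol*, *muztup*).
*nesel* — final consonant /l/ (non-nasal) → -e → *nesele*.
The final consonant of *evnom* is /m/, which is a nasal, so the suffix is -in, giving *evnomin*.

nesele, evnomin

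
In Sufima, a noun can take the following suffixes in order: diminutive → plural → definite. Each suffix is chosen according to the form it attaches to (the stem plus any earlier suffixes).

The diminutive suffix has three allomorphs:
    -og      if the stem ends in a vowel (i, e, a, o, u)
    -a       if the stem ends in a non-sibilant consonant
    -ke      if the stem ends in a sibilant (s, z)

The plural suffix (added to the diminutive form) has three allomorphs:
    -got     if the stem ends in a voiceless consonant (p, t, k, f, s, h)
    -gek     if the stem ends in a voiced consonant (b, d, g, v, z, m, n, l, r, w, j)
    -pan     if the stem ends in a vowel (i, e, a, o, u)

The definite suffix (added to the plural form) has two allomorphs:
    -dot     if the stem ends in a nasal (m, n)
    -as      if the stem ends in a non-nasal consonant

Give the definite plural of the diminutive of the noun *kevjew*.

kevjewapandot

*kevjew* — final sound /w/ (a non-sibilant consonant) → -a → *kevjewa*.
The final sound of the diminutive form *kevjewa* is /a/, which is a vowel, so the plural suffix is -pan, giving *kevjewapan*.
Since the final consonant of the plural form *kevjewapan* is /n/ (a nasal), it takes -dot, giving *kevjewapandot*.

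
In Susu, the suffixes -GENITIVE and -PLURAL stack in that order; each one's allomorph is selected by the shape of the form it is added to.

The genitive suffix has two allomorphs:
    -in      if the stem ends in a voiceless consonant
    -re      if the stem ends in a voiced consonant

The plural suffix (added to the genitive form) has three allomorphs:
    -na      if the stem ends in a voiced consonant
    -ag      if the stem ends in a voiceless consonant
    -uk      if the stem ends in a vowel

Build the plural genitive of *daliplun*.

daliplunreuk

The final consonant of *daliplun* is /n/, which is voiced, so the genitive suffix is -re, giving *daliplunre*.
The genitive form *daliplunre*: final sound = /e/, a vowel → -uk → *daliplunreuk*.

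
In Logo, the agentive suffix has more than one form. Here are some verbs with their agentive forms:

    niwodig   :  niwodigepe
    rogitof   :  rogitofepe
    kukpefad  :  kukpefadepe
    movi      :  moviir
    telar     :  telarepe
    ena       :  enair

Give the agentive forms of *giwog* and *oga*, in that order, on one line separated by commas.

The pattern is consonant vs. vowel: -epe when the stem ends in a consonant (*niwodig*, *rogitof*, *kukpefad*, *telar*); -ir when the stem ends in a vowel (*movi*, *ena*).
*giwog* — final sound /g/ (a consonant) → -epe → *giwogepe*.
The final sound of *oga* is /a/, which is a vowel, so the suffix is -ir, giving *ogair*.

giwogepe, ogair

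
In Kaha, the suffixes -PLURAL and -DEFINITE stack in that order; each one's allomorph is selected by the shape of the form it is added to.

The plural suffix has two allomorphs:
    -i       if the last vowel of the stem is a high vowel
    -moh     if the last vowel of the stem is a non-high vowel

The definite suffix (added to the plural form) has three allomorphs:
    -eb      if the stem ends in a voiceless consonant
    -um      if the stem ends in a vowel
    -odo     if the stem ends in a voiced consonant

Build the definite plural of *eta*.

*eta* — last vowel /a/ (a non-high vowel) → -moh → *etamoh*.
The plural form *etamoh*: final sound = /h/, a voiceless consonant → -eb → *etamoheb*.

etamoheb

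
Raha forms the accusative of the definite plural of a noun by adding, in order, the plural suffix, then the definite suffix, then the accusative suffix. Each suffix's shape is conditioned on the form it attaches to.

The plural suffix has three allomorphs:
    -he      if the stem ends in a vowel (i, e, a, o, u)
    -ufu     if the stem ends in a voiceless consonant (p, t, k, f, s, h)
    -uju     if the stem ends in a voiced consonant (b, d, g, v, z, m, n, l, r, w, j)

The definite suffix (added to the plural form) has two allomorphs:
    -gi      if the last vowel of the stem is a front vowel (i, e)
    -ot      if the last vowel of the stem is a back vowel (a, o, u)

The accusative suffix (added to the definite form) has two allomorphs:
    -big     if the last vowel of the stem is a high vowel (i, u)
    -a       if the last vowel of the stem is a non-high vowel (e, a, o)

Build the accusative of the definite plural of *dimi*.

dimihegibig

The final sound of *dimi* is /i/, which is a vowel, so the plural suffix is -he, giving *dimihe*.
Since the last vowel of the plural form *dimihe* is /e/ (a front vowel), it takes -gi, giving *dimihegi*.
Since the last vowel of the definite form *dimihegi* is /i/ (a high vowel), it takes -big, giving *dimihegibig*.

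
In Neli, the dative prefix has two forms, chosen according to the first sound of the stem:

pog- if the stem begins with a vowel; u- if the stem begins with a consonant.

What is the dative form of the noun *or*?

pogor

Since the first sound of *or* is /o/ (a vowel), it takes pog-, giving *pogor*.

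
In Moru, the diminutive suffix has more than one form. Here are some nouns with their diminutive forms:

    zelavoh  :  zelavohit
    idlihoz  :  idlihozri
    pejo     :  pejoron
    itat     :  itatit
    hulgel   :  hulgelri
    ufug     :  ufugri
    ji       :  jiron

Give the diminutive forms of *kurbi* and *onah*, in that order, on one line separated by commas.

The alternation tracks the final sound of the stem — -it when the stem ends in a voiceless consonant (*zelavoh*, *itat*); -ri when the stem ends in a voiced consonant (*idlihoz*, *hulgel*, *ufug*); -ron when the stem ends in a vowel (*pejo*, *ji*).
*kurbi* — final sound /i/ (a vowel) → -ron → *kurbiron*.
*onah*: final sound = /h/, a voiceless consonant → -it → *onahit*.

kurbiron, onahit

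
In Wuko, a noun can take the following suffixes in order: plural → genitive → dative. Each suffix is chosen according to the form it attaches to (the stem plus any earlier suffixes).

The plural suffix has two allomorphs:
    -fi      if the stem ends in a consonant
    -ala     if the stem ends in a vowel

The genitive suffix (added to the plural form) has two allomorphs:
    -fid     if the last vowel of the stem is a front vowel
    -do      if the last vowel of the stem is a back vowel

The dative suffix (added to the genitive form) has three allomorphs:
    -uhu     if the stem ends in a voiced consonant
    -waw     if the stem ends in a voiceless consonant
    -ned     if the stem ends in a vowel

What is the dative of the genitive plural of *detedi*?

*detedi*: final sound = /i/, a vowel → -ala → *detediala*.
The plural form *detediala* — last vowel /a/ (a back vowel) → -do → *detedialado*.
The genitive form *detedialado* — final sound /o/ (a vowel) → -ned → *detedialadoned*.

detedialadoned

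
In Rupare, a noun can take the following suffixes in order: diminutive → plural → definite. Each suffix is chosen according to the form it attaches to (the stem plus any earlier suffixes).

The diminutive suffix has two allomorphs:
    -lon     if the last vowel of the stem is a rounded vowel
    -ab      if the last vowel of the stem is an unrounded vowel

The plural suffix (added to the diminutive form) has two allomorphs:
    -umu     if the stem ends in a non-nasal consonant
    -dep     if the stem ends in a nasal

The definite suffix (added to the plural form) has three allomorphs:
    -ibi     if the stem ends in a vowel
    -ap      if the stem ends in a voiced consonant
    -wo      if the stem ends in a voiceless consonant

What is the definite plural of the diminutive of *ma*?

Since the last vowel of *ma* is /a/ (an unrounded vowel), it takes -ab, giving *maab*.
The diminutive form *maab*: final consonant = /b/, non-nasal → -umu → *maabumu*.
The final sound of the plural form *maabumu* is /u/, which is a vowel, so the definite suffix is -ibi, giving *maabumuibi*.

maabumuibi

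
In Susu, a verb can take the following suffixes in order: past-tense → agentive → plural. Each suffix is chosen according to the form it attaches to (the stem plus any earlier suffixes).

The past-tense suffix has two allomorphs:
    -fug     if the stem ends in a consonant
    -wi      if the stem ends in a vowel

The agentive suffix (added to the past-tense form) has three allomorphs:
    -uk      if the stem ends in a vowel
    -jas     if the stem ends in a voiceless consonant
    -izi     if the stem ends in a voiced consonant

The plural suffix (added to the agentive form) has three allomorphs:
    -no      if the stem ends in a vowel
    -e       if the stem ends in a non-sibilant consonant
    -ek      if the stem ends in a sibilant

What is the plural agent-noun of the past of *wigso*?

wigsowiuke

The final sound of *wigso* is /o/, which is a vowel, so the past-tense suffix is -wi, giving *wigsowi*.
Since the final sound of the past-tense form *wigsowi* is /i/ (a vowel), it takes -uk, giving *wigsowiuk*.
Since the final sound of the agentive form *wigsowiuk* is /k/ (a non-sibilant consonant), it takes -e, giving *wigsowiuke*.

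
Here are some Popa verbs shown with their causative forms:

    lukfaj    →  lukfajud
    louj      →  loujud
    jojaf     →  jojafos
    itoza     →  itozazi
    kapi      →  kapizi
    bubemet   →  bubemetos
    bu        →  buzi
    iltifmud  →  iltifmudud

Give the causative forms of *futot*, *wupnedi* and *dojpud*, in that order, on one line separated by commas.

Looking at the final sound of each stem: -os when the stem ends in a voiceless consonant (*jojaf*, *bubemet*); -ud when the stem ends in a voiced consonant (*lukfaj*, *louj*, *iltifmud*); -zi when the stem ends in a vowel (*itoza*, *kapi*, *bu*).
*futot*: final sound = /t/, a voiceless consonant → -os → *futotos*.
*wupnedi* — final sound /i/ (a vowel) → -zi → *wupnedizi*.
*dojpud* — final sound /d/ (a voiced consonant) → -ud → *dojpudud*.

futotos, wupnedizi, dojpudud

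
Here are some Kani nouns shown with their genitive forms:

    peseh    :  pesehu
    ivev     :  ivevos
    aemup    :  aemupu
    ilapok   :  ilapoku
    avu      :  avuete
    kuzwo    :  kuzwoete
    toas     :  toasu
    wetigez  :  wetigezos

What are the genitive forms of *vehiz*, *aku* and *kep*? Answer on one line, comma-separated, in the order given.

The pattern is voicing of the final sound: -u when the stem ends in a voiceless consonant (*peseh*, *aemup*, *ilapok*, *toas*); -os when the stem ends in a voiced consonant (*ivev*, *wetigez*); -ete when the stem ends in a vowel (*avu*, *kuzwo*).
Since the final sound of *vehiz* is /z/ (a voiced consonant), it takes -os, giving *vehizos*.
Since the final sound of *aku* is /u/ (a vowel), it takes -ete, giving *akuete*.
*kep* — final sound /p/ (a voiceless consonant) → -u → *kepu*.

vehizos, akuete, kepu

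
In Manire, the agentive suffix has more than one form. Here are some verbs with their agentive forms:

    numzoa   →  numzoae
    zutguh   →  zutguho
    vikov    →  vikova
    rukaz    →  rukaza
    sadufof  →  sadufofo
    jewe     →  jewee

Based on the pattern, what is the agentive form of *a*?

The alternation tracks the final sound of the stem — -o when the stem ends in a voiceless consonant (*zutguh*, *sadufof*); -a when the stem ends in a voiced consonant (*vikov*, *rukaz*); -e when the stem ends in a vowel (*numzoa*, *jewe*).
Since the final sound of *a* is /a/ (a vowel), it takes -e, giving *ae*.

ae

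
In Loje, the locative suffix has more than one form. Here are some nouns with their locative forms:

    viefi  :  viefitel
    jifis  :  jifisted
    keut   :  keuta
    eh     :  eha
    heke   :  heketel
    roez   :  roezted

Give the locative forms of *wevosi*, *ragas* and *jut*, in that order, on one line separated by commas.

wevositel, ragasted, juta

The alternation tracks the final sound of the stem — -ted when the stem ends in a sibilant (*jifis*, *roez*); -a when the stem ends in a non-sibilant consonant (*keut*, *eh*); -tel when the stem ends in a vowel (*viefi*, *heke*).
The final sound of *wevosi* is /i/, which is a vowel, so the suffix is -tel, giving *wevositel*.
The final sound of *ragas* is /s/, which is a sibilant, so the suffix is -ted, giving *ragasted*.
*jut* — final sound /t/ (a non-sibilant consonant) → -a → *juta*.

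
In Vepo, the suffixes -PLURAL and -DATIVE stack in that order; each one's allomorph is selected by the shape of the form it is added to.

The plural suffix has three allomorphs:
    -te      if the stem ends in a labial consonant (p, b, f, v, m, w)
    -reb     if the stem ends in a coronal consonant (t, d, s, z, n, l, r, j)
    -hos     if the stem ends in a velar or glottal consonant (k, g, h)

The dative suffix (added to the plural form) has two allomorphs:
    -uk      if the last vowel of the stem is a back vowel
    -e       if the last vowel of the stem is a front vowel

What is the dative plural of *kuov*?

kuovtee

Since the final consonant of *kuov* is /v/ (labial), it takes -te, giving *kuovte*.
The plural form *kuovte* — last vowel /e/ (a front vowel) → -e → *kuovtee*.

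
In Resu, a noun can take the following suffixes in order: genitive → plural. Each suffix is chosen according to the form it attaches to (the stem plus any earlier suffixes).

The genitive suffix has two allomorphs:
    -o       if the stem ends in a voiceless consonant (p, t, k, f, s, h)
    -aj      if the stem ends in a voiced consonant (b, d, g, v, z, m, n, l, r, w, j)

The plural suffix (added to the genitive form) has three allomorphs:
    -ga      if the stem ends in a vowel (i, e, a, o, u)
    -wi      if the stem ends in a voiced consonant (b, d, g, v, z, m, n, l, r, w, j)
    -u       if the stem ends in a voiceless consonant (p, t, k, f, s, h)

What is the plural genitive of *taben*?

tabenajwi

Since the final consonant of *taben* is /n/ (voiced), it takes -aj, giving *tabenaj*.
Since the final sound of the genitive form *tabenaj* is /j/ (a voiced consonant), it takes -wi, giving *tabenajwi*.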